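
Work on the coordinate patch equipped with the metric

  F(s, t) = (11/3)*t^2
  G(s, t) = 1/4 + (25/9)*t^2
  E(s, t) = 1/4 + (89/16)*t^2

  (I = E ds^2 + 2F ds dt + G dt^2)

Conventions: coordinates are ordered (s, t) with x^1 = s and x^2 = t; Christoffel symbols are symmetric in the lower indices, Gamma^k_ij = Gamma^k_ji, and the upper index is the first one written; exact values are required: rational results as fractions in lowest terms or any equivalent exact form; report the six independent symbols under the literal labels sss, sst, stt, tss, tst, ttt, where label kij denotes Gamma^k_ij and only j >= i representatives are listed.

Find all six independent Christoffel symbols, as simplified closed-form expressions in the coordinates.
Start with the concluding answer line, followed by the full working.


Answer: Gamma_sss = 11748*t^3/(1156*t^4 + 1201*t^2 + 36), Gamma_sst = (8900*t^3 + 801*t)/(1156*t^4 + 1201*t^2 + 36), Gamma_stt = (17600*t^3 + 3168*t)/(3468*t^4 + 3603*t^2 + 108), Gamma_tss = (-71289*t^3 - 3204*t)/(4624*t^4 + 4804*t^2 + 144), Gamma_tst = -11748*t^3/(1156*t^4 + 1201*t^2 + 36), Gamma_ttt = (-6588*t^3 + 400*t)/(1156*t^4 + 1201*t^2 + 36)

E = 1/4 + (89/16)*t^2; F = (11/3)*t^2; G = 1/4 + (25/9)*t^2
Gamma^k_ij = (1/2) g^{kl} (d_i g_jl + d_j g_il - d_l g_ij), with g^inv = (1/(EG-F^2)) [[G, -F], [-F, E]]
first partials: E_s = 0, E_t = (89/8)*t, F_s = 0, F_t = (22/3)*t, G_s = 0, G_t = (50/9)*t
D = EG - F^2 = 1/16 + (1201/576)*t^2 + (289/144)*t^4
expanded: Gamma^s_ss = (G E_s - 2F F_s + F E_t)/(2D), Gamma^s_st = (G E_t - F G_s)/(2D), Gamma^s_tt = (2G F_t - G G_s - F G_t)/(2D), Gamma^t_ss = (2E F_s - E E_t - F E_s)/(2D), Gamma^t_st = (E G_s - F E_t)/(2D), Gamma^t_tt = (E G_t - 2F F_t + F G_s)/(2D); substitute and cancel common factors


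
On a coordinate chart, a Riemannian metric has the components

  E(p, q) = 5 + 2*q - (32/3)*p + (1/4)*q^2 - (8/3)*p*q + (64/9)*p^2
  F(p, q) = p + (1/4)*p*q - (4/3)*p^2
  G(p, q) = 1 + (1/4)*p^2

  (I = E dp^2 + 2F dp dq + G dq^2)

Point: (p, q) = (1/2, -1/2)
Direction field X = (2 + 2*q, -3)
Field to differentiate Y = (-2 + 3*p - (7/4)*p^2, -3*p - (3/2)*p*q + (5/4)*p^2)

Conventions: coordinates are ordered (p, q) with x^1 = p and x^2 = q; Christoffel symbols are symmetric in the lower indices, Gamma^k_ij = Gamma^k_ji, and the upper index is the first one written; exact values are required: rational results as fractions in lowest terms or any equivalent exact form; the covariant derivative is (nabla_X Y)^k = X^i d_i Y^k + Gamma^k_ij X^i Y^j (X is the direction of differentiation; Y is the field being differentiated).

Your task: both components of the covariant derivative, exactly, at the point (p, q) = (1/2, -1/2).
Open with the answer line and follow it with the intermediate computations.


Answer: (nabla_X Y)^p = 865/356, (nabla_X Y)^q = 697/356

E = 169/144, F = 5/48, G = 17/16 at the point
E_p = -20/9, E_q = 5/12, F_p = -11/24, F_q = 1/8, G_p = 1/4, G_q = 0
EG - F^2 = 89/72;  g^inv = (72/89) * [[17/16, -5/48], [-5/48, 169/144]]
first-kind symbols [ij,l] = (1/2)(d_i g_jl + d_j g_il - d_l g_ij): [pp,p] = E_p/2 = -10/9, [pp,q] = F_p - E_q/2 = -2/3, [pq,p] = E_q/2 = 5/24, [pq,q] = G_p/2 = 1/8, [qq,p] = F_q - G_p/2 = 0, [qq,q] = G_q/2 = 0
Gamma^p_ij = (G*[ij,p] - F*[ij,q])/(EG - F^2), Gamma^q_ij = (E*[ij,q] - F*[ij,p])/(EG - F^2)
Gamma_ppp = -80/89, Gamma_ppq = 15/89, Gamma_pqq = 0, Gamma_qpp = -48/89, Gamma_qpq = 9/89, Gamma_qqq = 0
X = (1, -3), Y = (-15/16, -13/16) at the point


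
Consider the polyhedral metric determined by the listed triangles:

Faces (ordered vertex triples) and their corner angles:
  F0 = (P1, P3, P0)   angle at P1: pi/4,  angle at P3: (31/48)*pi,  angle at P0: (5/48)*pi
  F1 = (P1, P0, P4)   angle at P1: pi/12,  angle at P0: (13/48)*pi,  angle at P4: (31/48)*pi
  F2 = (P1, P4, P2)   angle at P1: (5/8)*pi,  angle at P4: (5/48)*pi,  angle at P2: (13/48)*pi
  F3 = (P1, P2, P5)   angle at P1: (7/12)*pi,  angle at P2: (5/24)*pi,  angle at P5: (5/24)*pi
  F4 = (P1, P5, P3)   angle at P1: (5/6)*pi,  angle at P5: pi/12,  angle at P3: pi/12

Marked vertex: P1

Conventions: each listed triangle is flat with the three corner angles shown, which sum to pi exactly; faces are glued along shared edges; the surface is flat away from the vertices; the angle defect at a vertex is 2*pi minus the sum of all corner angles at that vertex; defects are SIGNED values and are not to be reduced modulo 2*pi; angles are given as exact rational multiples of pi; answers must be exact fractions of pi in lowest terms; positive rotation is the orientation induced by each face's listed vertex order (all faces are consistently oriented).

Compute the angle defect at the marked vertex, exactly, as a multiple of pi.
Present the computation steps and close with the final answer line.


Sum of corner angles at P1: (19/8)*pi
defect = 2*pi - (19/8)*pi

Answer: defect(P1) = (-3/8)*pi


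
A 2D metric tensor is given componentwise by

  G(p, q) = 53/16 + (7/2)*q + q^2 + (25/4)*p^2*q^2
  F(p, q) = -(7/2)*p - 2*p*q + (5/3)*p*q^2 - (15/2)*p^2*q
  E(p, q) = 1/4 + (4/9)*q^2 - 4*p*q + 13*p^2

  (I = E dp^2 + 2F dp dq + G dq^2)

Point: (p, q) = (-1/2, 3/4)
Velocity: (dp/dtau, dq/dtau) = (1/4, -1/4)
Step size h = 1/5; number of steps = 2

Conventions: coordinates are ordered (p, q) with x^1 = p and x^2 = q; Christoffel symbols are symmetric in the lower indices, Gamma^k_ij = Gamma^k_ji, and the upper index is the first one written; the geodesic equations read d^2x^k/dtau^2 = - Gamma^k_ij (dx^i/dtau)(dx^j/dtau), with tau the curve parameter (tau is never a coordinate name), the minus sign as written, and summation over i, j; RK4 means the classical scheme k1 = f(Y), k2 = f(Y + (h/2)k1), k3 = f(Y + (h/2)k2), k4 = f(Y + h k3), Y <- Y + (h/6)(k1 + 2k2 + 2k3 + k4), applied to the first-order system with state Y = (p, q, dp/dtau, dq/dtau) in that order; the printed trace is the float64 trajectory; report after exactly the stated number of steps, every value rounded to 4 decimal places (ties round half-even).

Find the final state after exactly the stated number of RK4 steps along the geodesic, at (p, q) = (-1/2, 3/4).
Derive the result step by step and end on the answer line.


f(Y) = (dp/dtau, dq/dtau, -Gamma^p_ij Y'^i Y'^j, -Gamma^q_ij Y'^i Y'^j) with the Gammas evaluated at the stage position; h = 0.200000; intermediate values shown to 6 dp
step 0: p = -0.5000, q = 0.7500, dp/dtau = 0.2500, dq/dtau = -0.2500
step 1:
  k1: at (p, q) = (-0.500000, 0.750000), (dp/dtau, dq/dtau) = (0.250000, -0.250000); Gamma_ppp = -1.543066, Gamma_ppq = 0.285204, Gamma_pqq = -0.130497, Gamma_qpp = 0.161756, Gamma_qpq = -0.262378, Gamma_qqq = 0.508671; k1 = (0.250000, -0.250000, 0.140248, -0.074699)
  k2: at (p, q) = (-0.475000, 0.725000), (dp/dtau, dq/dtau) = (0.264025, -0.257470); Gamma_ppp = -1.610382, Gamma_ppq = 0.302202, Gamma_pqq = -0.143472, Gamma_qpp = 0.134901, Gamma_qpq = -0.249338, Gamma_qqq = 0.505700; k2 = (0.264025, -0.257470, 0.162856, -0.076826)
  k3: at (p, q) = (-0.473598, 0.724253), (dp/dtau, dq/dtau) = (0.266286, -0.257683); Gamma_ppp = -1.613988, Gamma_ppq = 0.303088, Gamma_pqq = -0.143606, Gamma_qpp = 0.133611, Gamma_qpq = -0.248788, Gamma_qqq = 0.505354; k3 = (0.266286, -0.257683, 0.165574, -0.077172)
  k4: at (p, q) = (-0.446743, 0.698463), (dp/dtau, dq/dtau) = (0.283115, -0.265434); Gamma_ppp = -1.690509, Gamma_ppq = 0.321901, Gamma_pqq = -0.156036, Gamma_qpp = 0.103531, Gamma_qpq = -0.235338, Gamma_qqq = 0.502115; k4 = (0.283115, -0.265434, 0.194875, -0.079046)
  Y <- Y + (h/6)(k1 + 2k2 + 2k3 + k4): p = -0.4469, q = 0.6985, dp/dtau = 0.2831, dq/dtau = -0.2654
step 2:
  k1: at (p, q) = (-0.446875, 0.698475), (dp/dtau, dq/dtau) = (0.283066, -0.265391); Gamma_ppp = -1.690171, Gamma_ppq = 0.321820, Gamma_pqq = -0.156079, Gamma_qpp = 0.103637, Gamma_qpq = -0.235375, Gamma_qqq = 0.502165; k1 = (0.283066, -0.265391, 0.194773, -0.079037)
  k2: at (p, q) = (-0.418569, 0.671936), (dp/dtau, dq/dtau) = (0.302543, -0.273295); Gamma_ppp = -1.776058, Gamma_ppq = 0.342481, Gamma_pqq = -0.167911, Gamma_qpp = 0.070352, Gamma_qpq = -0.221669, Gamma_qqq = 0.498778; k2 = (0.302543, -0.273295, 0.231743, -0.080350)
  k3: at (p, q) = (-0.416621, 0.671146), (dp/dtau, dq/dtau) = (0.306240, -0.273426); Gamma_ppp = -1.781710, Gamma_ppq = 0.343820, Gamma_pqq = -0.167765, Gamma_qpp = 0.068417, Gamma_qpq = -0.220976, Gamma_qqq = 0.498232; k3 = (0.306240, -0.273426, 0.237216, -0.080672)
  k4: at (p, q) = (-0.385627, 0.643790), (dp/dtau, dq/dtau) = (0.330509, -0.281526); Gamma_ppp = -1.882704, Gamma_ppq = 0.367665, Gamma_pqq = -0.178117, Gamma_qpp = 0.030209, Gamma_qpq = -0.206708, Gamma_qqq = 0.494176; k4 = (0.330509, -0.281526, 0.288197, -0.080934)
  Y <- Y + (h/6)(k1 + 2k2 + 2k3 + k4): p = -0.3858, q = 0.6438, dp/dtau = 0.3304, dq/dtau = -0.2815

Answer: p = -0.3858, q = 0.6438, dp/dtau = 0.3304, dq/dtau = -0.2815


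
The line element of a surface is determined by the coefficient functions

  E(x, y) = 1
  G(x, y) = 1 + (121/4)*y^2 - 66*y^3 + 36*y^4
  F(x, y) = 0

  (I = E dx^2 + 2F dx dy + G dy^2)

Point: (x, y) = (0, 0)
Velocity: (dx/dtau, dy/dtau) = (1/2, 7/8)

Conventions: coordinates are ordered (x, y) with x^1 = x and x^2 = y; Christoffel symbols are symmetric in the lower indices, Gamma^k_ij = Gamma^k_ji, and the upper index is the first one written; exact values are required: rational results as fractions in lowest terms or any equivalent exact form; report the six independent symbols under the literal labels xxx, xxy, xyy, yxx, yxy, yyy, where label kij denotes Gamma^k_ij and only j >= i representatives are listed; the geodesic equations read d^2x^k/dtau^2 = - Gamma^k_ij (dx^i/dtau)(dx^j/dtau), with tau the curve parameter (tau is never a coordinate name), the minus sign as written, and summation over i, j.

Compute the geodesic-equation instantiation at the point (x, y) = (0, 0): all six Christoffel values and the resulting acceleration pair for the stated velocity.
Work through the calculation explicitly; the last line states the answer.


E = 1, F = 0, G = 1 at the point
E_x = 0, E_y = 0, F_x = 0, F_y = 0, G_x = 0, G_y = 0
EG - F^2 = 1;  g^inv = (1) * [[1, 0], [0, 1]]
first-kind symbols [ij,l] = (1/2)(d_i g_jl + d_j g_il - d_l g_ij): [xx,x] = E_x/2 = 0, [xx,y] = F_x - E_y/2 = 0, [xy,x] = E_y/2 = 0, [xy,y] = G_x/2 = 0, [yy,x] = F_y - G_x/2 = 0, [yy,y] = G_y/2 = 0
Gamma^x_ij = (G*[ij,x] - F*[ij,y])/(EG - F^2), Gamma^y_ij = (E*[ij,y] - F*[ij,x])/(EG - F^2)
Gamma_xxx = 0, Gamma_xxy = 0, Gamma_xyy = 0, Gamma_yxx = 0, Gamma_yxy = 0, Gamma_yyy = 0
d^2x/dtau^2 = -(Gamma_xxx*(1/2)^2 + 2*Gamma_xxy*(1/2)*(7/8) + Gamma_xyy*(7/8)^2) = 0
d^2y/dtau^2 = -(Gamma_yxx*(1/2)^2 + 2*Gamma_yxy*(1/2)*(7/8) + Gamma_yyy*(7/8)^2) = 0

Answer: Gamma_xxx = 0, Gamma_xxy = 0, Gamma_xyy = 0, Gamma_yxx = 0, Gamma_yxy = 0, Gamma_yyy = 0; accelerations (d^2x/dtau^2, d^2y/dtau^2) = (0, 0)


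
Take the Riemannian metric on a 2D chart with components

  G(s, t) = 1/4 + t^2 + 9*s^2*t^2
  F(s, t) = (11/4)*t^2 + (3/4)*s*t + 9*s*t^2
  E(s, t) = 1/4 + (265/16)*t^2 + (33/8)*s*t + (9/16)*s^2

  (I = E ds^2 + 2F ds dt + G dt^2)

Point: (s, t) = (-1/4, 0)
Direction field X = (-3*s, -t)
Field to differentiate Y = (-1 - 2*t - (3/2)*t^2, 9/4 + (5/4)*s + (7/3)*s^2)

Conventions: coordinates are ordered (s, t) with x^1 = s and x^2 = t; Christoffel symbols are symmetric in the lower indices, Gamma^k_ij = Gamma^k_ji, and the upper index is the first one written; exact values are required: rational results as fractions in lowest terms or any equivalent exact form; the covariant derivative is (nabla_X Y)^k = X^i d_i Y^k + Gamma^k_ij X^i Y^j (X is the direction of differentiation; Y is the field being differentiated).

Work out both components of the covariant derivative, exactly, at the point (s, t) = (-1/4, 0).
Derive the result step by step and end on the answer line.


E = 73/256, F = 0, G = 1/4 at the point
E_s = -9/32, E_t = -33/32, F_s = 0, F_t = -3/16, G_s = 0, G_t = 0
EG - F^2 = 73/1024;  g^inv = (1024/73) * [[1/4, 0], [0, 73/256]]
first-kind symbols [ij,l] = (1/2)(d_i g_jl + d_j g_il - d_l g_ij): [ss,s] = E_s/2 = -9/64, [ss,t] = F_s - E_t/2 = 33/64, [st,s] = E_t/2 = -33/64, [st,t] = G_s/2 = 0, [tt,s] = F_t - G_s/2 = -3/16, [tt,t] = G_t/2 = 0
Gamma^s_ij = (G*[ij,s] - F*[ij,t])/(EG - F^2), Gamma^t_ij = (E*[ij,t] - F*[ij,s])/(EG - F^2)
Gamma_sss = -36/73, Gamma_sst = -132/73, Gamma_stt = -48/73, Gamma_tss = 33/16, Gamma_tst = 0, Gamma_ttt = 0
X = (3/4, 0), Y = (-1, 25/12) at the point

Answer: (nabla_X Y)^s = -717/292, (nabla_X Y)^t = -95/64


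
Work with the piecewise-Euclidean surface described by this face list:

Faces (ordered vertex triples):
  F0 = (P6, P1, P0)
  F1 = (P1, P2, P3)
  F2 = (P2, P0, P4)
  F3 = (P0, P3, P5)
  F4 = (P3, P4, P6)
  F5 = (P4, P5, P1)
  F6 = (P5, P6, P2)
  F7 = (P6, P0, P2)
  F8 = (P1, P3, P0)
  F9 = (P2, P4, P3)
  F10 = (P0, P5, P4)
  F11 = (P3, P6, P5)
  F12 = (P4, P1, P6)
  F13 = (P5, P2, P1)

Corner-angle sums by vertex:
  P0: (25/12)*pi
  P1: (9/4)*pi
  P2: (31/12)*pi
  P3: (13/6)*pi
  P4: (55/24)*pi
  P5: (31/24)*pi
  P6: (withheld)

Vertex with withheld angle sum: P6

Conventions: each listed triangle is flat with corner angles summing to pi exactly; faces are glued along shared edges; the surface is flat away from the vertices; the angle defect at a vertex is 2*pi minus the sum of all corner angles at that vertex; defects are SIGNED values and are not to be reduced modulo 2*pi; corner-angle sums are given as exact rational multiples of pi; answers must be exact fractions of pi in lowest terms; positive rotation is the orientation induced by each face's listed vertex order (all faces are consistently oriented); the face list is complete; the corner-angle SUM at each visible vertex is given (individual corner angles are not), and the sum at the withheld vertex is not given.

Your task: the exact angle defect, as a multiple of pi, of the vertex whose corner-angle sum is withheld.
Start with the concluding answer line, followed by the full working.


Answer: defect(P6) = (2/3)*pi

V = 7, E = 21, F = 14; chi = V - E + F = 0
Gauss-Bonnet: total defect = 2*pi*chi = 0; visible defects sum to (-2/3)*pi


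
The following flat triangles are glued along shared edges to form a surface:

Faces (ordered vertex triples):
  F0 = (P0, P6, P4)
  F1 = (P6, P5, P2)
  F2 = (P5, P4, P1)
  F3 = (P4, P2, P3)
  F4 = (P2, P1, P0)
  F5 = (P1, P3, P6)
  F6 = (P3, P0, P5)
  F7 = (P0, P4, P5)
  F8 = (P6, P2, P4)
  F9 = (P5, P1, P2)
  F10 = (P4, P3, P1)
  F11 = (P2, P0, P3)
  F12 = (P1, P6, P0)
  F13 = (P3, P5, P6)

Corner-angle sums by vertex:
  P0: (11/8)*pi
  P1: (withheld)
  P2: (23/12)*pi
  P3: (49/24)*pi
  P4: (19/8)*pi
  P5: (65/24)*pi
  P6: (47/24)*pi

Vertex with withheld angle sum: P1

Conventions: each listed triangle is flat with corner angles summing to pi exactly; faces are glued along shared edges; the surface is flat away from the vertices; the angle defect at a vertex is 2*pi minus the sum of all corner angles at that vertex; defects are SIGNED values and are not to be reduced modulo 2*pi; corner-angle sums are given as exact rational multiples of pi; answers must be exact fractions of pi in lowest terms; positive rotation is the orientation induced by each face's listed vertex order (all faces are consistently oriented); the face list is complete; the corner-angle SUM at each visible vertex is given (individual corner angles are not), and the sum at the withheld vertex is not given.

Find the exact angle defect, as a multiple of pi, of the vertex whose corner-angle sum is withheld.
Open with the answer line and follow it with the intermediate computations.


Answer: defect(P1) = (3/8)*pi

V = 7, E = 21, F = 14; chi = V - E + F = 0
Gauss-Bonnet: total defect = 2*pi*chi = 0; visible defects sum to (-3/8)*pi


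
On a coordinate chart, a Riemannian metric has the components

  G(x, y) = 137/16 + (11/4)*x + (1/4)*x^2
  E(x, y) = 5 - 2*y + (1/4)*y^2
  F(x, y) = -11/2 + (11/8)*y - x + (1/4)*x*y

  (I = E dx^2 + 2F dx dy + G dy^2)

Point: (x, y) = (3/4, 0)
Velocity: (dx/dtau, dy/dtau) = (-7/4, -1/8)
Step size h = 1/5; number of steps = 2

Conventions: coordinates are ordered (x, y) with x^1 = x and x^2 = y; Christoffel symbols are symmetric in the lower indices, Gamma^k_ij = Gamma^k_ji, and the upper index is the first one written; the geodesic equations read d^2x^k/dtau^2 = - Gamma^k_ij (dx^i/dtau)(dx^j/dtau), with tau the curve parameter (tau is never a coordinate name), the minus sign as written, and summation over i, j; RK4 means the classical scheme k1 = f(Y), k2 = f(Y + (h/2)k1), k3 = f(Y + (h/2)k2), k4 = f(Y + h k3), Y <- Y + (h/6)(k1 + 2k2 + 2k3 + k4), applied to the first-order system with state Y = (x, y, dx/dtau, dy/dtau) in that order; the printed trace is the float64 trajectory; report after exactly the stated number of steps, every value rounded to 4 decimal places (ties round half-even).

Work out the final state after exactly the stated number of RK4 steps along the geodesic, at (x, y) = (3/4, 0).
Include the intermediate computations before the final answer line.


f(Y) = (dx/dtau, dy/dtau, -Gamma^x_ij Y'^i Y'^j, -Gamma^y_ij Y'^i Y'^j) with the Gammas evaluated at the stage position; h = 0.200000; intermediate values shown to 6 dp
step 0: x = 0.7500, y = 0.0000, dx/dtau = -1.7500, dy/dtau = -0.1250
step 1:
  k1: at (x, y) = (0.750000, 0.000000), (dx/dtau, dy/dtau) = (-1.750000, -0.125000); Gamma_xxx = 0.000000, Gamma_xxy = -0.067725, Gamma_xyy = 0.000000, Gamma_yxx = 0.000000, Gamma_yxy = 0.105820, Gamma_yyy = 0.000000; k1 = (-1.750000, -0.125000, 0.029630, -0.046296)
  k2: at (x, y) = (0.575000, -0.012500), (dx/dtau, dy/dtau) = (-1.747037, -0.129630); Gamma_xxx = 0.000000, Gamma_xxy = -0.070388, Gamma_xyy = 0.000000, Gamma_yxx = 0.000000, Gamma_yxy = 0.106568, Gamma_yyy = 0.000000; k2 = (-1.747037, -0.129630, 0.031881, -0.048268)
  k3: at (x, y) = (0.575296, -0.012963), (dx/dtau, dy/dtau) = (-1.746812, -0.129827); Gamma_xxx = 0.000000, Gamma_xxy = -0.070387, Gamma_xyy = 0.000000, Gamma_yxx = 0.000000, Gamma_yxy = 0.106560, Gamma_yyy = 0.000000; k3 = (-1.746812, -0.129827, 0.031925, -0.048332)
  k4: at (x, y) = (0.400638, -0.025965), (dx/dtau, dy/dtau) = (-1.743615, -0.134666); Gamma_xxx = 0.000000, Gamma_xxy = -0.073165, Gamma_xyy = 0.000000, Gamma_yxx = 0.000000, Gamma_yxy = 0.107234, Gamma_yyy = 0.000000; k4 = (-1.743615, -0.134666, 0.034359, -0.050358)
  Y <- Y + (h/6)(k1 + 2k2 + 2k3 + k4): x = 0.4006, y = -0.0260, dx/dtau = -1.7436, dy/dtau = -0.1347
step 2:
  k1: at (x, y) = (0.400623, -0.025953), (dx/dtau, dy/dtau) = (-1.743613, -0.134662); Gamma_xxx = 0.000000, Gamma_xxy = -0.073165, Gamma_xyy = 0.000000, Gamma_yxx = 0.000000, Gamma_yxy = 0.107234, Gamma_yyy = 0.000000; k1 = (-1.743613, -0.134662, 0.034358, -0.050357)
  k2: at (x, y) = (0.226262, -0.039419), (dx/dtau, dy/dtau) = (-1.740178, -0.139698); Gamma_xxx = 0.000000, Gamma_xxy = -0.076062, Gamma_xyy = 0.000000, Gamma_yxx = 0.000000, Gamma_yxy = 0.107825, Gamma_yyy = 0.000000; k2 = (-1.740178, -0.139698, 0.036981, -0.052424)
  k3: at (x, y) = (0.226605, -0.039922), (dx/dtau, dy/dtau) = (-1.739915, -0.139904); Gamma_xxx = 0.000000, Gamma_xxy = -0.076060, Gamma_xyy = 0.000000, Gamma_yxx = 0.000000, Gamma_yxy = 0.107815, Gamma_yyy = 0.000000; k3 = (-1.739915, -0.139904, 0.037029, -0.052489)
  k4: at (x, y) = (0.052640, -0.053933), (dx/dtau, dy/dtau) = (-1.736207, -0.145160); Gamma_xxx = 0.000000, Gamma_xxy = -0.079076, Gamma_xyy = 0.000000, Gamma_yxx = 0.000000, Gamma_yxy = 0.108310, Gamma_yyy = 0.000000; k4 = (-1.736207, -0.145160, 0.039859, -0.054594)
  Y <- Y + (h/6)(k1 + 2k2 + 2k3 + k4): x = 0.0526, y = -0.0539, dx/dtau = -1.7362, dy/dtau = -0.1452

Answer: x = 0.0526, y = -0.0539, dx/dtau = -1.7362, dy/dtau = -0.1452


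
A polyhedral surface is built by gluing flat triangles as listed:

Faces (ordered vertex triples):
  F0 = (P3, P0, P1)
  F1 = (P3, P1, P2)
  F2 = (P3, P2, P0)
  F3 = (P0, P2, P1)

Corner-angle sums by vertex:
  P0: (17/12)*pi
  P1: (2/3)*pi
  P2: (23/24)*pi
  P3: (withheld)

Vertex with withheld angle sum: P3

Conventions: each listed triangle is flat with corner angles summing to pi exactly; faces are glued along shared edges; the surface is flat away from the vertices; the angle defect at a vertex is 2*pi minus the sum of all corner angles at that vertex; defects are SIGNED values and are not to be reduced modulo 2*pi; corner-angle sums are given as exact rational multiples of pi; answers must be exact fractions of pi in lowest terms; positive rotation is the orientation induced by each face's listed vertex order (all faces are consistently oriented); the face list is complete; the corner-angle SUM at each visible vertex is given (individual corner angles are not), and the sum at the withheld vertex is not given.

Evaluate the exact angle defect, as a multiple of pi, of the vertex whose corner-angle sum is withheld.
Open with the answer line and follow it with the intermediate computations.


Answer: defect(P3) = (25/24)*pi

V = 4, E = 6, F = 4; chi = V - E + F = 2
Gauss-Bonnet: total defect = 2*pi*chi = 4*pi; visible defects sum to (71/24)*pi


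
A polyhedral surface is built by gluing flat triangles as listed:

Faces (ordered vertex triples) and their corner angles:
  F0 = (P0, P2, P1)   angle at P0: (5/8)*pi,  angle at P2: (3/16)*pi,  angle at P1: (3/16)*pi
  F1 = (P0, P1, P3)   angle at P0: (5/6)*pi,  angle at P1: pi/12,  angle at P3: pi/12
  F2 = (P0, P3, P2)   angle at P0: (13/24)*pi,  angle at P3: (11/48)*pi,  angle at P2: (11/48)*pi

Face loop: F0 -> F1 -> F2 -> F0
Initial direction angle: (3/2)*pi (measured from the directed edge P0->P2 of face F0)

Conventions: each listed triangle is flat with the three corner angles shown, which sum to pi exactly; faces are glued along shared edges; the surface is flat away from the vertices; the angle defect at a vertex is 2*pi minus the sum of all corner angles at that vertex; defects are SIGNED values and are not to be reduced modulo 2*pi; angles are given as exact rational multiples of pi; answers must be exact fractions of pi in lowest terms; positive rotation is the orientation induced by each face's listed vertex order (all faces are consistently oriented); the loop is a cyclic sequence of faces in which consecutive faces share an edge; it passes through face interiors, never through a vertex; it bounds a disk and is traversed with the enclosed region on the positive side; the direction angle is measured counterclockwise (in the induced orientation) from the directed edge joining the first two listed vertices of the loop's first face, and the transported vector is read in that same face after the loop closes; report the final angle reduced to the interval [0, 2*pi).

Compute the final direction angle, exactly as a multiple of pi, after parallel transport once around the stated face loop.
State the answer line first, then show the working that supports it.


Answer: final direction angle = (3/2)*pi

enclosed vertex P0: corner angles sum to 2*pi, defect = 2*pi - 2*pi = 0
adding the enclosed defects to the starting angle (mod 2*pi, induced orientation) gives the holonomy
final angle = (3/2)*pi + 0 = (3/2)*pi (mod 2*pi)


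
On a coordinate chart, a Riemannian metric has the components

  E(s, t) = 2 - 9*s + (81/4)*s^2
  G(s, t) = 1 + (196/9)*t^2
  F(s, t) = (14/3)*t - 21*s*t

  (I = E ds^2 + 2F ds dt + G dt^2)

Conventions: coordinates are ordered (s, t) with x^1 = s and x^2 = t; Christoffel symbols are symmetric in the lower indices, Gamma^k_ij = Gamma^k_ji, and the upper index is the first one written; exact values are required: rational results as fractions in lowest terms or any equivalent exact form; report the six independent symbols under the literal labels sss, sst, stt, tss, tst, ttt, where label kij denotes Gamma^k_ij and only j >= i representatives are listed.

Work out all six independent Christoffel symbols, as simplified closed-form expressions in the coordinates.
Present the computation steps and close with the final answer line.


E = 2 - 9*s + (81/4)*s^2; F = (14/3)*t - 21*s*t; G = 1 + (196/9)*t^2
Gamma^k_ij = (1/2) g^{kl} (d_i g_jl + d_j g_il - d_l g_ij), with g^inv = (1/(EG-F^2)) [[G, -F], [-F, E]]
first partials: E_s = -9 + (81/2)*s, E_t = 0, F_s = -21*t, F_t = 14/3 - 21*s, G_s = 0, G_t = (392/9)*t
D = EG - F^2 = 2 - 9*s + (196/9)*t^2 + (81/4)*s^2
expanded: Gamma^s_ss = (G E_s - 2F F_s + F E_t)/(2D), Gamma^s_st = (G E_t - F G_s)/(2D), Gamma^s_tt = (2G F_t - G G_s - F G_t)/(2D), Gamma^t_ss = (2E F_s - E E_t - F E_s)/(2D), Gamma^t_st = (E G_s - F E_t)/(2D), Gamma^t_tt = (E G_t - 2F F_t + F G_s)/(2D); substitute and cancel common factors

Answer: Gamma_sss = (729*s - 162)/(729*s^2 - 324*s + 784*t^2 + 72), Gamma_sst = 0, Gamma_stt = (168 - 756*s)/(729*s^2 - 324*s + 784*t^2 + 72), Gamma_tss = -756*t/(729*s^2 - 324*s + 784*t^2 + 72), Gamma_tst = 0, Gamma_ttt = 784*t/(729*s^2 - 324*s + 784*t^2 + 72)


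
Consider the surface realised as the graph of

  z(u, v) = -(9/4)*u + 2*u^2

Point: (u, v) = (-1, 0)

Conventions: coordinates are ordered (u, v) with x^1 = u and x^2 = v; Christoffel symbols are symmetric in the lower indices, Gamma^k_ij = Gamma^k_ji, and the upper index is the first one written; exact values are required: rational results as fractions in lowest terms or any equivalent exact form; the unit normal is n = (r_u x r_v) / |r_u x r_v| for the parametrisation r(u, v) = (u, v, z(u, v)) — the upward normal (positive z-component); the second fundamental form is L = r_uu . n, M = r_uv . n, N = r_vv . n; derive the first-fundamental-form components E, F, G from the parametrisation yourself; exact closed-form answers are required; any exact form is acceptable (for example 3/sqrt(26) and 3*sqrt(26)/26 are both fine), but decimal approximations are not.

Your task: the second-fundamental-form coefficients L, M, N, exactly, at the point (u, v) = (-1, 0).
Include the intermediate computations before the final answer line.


z_u = -25/4, z_v = 0, z_uu = 4, z_uv = 0, z_vv = 0
E = 641/16, F = 0, G = 1; answer radicand W^2 = 641/16
unnormalised second-form numerators: l = 4, m = 0, n = 0; L = l/sqrt(641/16), and similarly M = m/sqrt(W^2), N = n/sqrt(W^2)

Answer: L = 16*sqrt(641)/641, M = 0, N = 0


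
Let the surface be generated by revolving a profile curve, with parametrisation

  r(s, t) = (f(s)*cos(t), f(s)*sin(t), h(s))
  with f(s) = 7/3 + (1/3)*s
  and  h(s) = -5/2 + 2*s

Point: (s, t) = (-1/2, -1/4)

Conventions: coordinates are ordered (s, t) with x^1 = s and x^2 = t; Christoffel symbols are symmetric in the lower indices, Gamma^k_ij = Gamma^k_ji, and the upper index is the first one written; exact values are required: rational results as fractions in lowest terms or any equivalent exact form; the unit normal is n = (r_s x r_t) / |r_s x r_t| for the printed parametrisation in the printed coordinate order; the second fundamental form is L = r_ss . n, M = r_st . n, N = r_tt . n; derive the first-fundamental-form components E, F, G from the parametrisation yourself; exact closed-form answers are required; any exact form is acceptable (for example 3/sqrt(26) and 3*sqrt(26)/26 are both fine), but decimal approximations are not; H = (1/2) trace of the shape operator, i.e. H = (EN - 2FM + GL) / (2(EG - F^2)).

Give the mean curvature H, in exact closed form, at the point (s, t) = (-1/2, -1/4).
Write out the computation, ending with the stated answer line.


f = 13/6, f' = 1/3, f'' = 0, h' = 2, h'' = 0
E = 37/9, F = 0, G = 169/36; answer radicand W^2 = 37/9
unnormalised second-form numerators: l = 0, m = 0, n = 13/3; L = l/sqrt(37/9), and similarly M = m/sqrt(W^2), N = n/sqrt(W^2)
H = (E*n - 2*F*m + G*l) / (2*(EG - F^2)*sqrt(W^2)); E*n - 2*F*m + G*l = 481/27, EG - F^2 = 6253/324, so H = (6/13)/sqrt(37/9)

Answer: H = 18*sqrt(37)/481


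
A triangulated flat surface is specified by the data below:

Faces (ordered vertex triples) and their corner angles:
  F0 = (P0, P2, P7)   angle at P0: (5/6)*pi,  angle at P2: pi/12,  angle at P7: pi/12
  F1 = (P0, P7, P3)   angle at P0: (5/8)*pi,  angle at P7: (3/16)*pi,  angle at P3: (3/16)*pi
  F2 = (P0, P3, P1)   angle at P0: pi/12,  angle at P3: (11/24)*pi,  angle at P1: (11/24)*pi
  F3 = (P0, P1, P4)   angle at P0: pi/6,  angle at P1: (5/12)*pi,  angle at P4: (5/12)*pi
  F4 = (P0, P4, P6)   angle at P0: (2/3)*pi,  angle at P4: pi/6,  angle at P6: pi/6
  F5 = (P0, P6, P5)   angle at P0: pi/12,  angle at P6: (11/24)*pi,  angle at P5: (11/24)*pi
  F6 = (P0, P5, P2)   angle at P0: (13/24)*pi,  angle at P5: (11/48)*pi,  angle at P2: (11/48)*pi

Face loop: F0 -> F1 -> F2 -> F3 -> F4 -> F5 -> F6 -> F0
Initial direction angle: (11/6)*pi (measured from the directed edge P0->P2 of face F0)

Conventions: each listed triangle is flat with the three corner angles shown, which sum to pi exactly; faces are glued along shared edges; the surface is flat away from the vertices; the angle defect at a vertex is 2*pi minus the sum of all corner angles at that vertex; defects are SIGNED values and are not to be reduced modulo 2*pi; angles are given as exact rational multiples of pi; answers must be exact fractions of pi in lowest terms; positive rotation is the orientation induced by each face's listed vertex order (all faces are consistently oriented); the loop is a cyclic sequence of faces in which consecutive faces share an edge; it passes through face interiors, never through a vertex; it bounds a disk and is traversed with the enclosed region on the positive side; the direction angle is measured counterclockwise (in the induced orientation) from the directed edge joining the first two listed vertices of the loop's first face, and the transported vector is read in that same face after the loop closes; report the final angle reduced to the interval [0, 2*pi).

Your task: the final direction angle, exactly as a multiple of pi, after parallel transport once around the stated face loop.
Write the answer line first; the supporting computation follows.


Answer: final direction angle = (5/6)*pi

enclosed vertex P0: corner angles sum to 3*pi, defect = 2*pi - 3*pi = -pi
the final direction is the initial angle plus the enclosed defects, taken mod 2*pi in the induced orientation
final angle = (11/6)*pi - pi = (5/6)*pi (mod 2*pi)


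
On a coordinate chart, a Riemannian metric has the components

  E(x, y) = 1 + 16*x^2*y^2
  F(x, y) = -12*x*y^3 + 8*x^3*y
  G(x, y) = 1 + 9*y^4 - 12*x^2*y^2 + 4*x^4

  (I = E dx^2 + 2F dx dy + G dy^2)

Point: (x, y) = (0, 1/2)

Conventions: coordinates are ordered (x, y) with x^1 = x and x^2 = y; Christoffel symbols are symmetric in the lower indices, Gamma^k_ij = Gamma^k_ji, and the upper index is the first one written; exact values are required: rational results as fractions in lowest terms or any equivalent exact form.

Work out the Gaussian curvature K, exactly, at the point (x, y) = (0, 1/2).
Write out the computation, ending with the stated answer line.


E = 1, F = 0, G = 25/16, EG - F^2 = 25/16 at the point
E_x = 0, E_y = 0, F_x = -3/2, F_y = 0, G_x = 0, G_y = 9/2
E_yy = 0, F_xy = -9, G_xx = -6
K follows from Brioschi's formula, (det M1 - det M2)/(EG - F^2)^2.
M1 = [[-E_yy/2 + F_xy - G_xx/2, E_x/2, F_x - E_y/2], [F_y - G_x/2, E, F], [G_y/2, F, G]] = [[-6, 0, -3/2], [0, 1, 0], [9/4, 0, 25/16]]; det M1 = -6
M2 = [[0, E_y/2, G_x/2], [E_y/2, E, F], [G_x/2, F, G]] = [[0, 0, 0], [0, 1, 0], [0, 0, 25/16]]; det M2 = 0
det M1 - det M2 = -6; K = -6 / (25/16)^2 = -1536/625

Answer: K = -1536/625


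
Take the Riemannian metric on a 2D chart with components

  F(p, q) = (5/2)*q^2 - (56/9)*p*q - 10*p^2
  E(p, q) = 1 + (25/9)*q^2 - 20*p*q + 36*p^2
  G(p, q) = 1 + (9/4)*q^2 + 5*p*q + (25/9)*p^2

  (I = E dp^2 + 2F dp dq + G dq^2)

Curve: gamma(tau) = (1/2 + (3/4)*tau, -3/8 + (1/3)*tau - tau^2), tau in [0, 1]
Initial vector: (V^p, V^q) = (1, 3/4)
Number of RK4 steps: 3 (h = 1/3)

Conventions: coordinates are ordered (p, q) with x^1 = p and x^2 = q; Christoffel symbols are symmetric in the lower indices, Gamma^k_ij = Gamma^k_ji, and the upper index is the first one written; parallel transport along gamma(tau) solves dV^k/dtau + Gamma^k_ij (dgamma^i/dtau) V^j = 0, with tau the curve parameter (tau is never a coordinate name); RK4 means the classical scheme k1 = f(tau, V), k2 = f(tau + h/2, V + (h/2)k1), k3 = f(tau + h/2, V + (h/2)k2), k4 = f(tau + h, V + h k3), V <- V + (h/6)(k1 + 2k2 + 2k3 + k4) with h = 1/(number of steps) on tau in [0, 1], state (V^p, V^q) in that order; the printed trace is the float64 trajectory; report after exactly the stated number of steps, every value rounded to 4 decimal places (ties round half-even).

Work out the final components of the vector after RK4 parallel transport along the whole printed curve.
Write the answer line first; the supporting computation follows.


Answer: V^p = 0.4275, V^q = 0.8132

gamma'(tau) = (3/4, 1/3 - 2*tau); f(tau, V)^k = -Gamma^k_ij(gamma(tau)) gamma'^i(tau) V^j; h = 1/3; intermediate values shown to 6 dp
curve data and Christoffel symbols at the stage parameters:
  tau = 0.000000: gamma = (0.500000, -0.375000), gamma' = (0.750000, 0.333333); Gamma_ppp = 1.530184, Gamma_ppq = -0.425051, Gamma_pqq = -0.382546, Gamma_qpp = -0.114324, Gamma_qpq = 0.031757, Gamma_qqq = 0.028581
  tau = 0.166667: gamma = (0.625000, -0.347222), gamma' = (0.750000, 0.000000); Gamma_ppp = 1.298031, Gamma_ppq = -0.360564, Gamma_pqq = -0.324508, Gamma_qpp = -0.156180, Gamma_qpq = 0.043383, Gamma_qqq = 0.039045
  tau = 0.333333: gamma = (0.750000, -0.375000), gamma' = (0.750000, -0.333333); Gamma_ppp = 1.108576, Gamma_ppq = -0.307938, Gamma_pqq = -0.277144, Gamma_qpp = -0.148711, Gamma_qpq = 0.041309, Gamma_qqq = 0.037178
  tau = 0.500000: gamma = (0.875000, -0.458333), gamma' = (0.750000, -0.666667); Gamma_ppp = 0.955570, Gamma_ppq = -0.265436, Gamma_pqq = -0.238893, Gamma_qpp = -0.122481, Gamma_qpq = 0.034022, Gamma_qqq = 0.030620
  tau = 0.666667: gamma = (1.000000, -0.597222), gamma' = (0.750000, -1.000000); Gamma_ppp = 0.830650, Gamma_ppq = -0.230736, Gamma_pqq = -0.207662, Gamma_qpp = -0.091531, Gamma_qpq = 0.025425, Gamma_qqq = 0.022883
  tau = 0.833333: gamma = (1.125000, -0.791667), gamma' = (0.750000, -1.333333); Gamma_ppp = 0.727102, Gamma_ppq = -0.201973, Gamma_pqq = -0.181775, Gamma_qpp = -0.061948, Gamma_qpq = 0.017208, Gamma_qqq = 0.015487
  tau = 1.000000: gamma = (1.250000, -1.041667), gamma' = (0.750000, -1.666667); Gamma_ppp = 0.640085, Gamma_ppq = -0.177801, Gamma_pqq = -0.160021, Gamma_qpp = -0.036095, Gamma_qpq = 0.010026, Gamma_qqq = 0.009024
step 0: V^p = 1.0000, V^q = 0.7500
step 1: k1 = (-0.671227, 0.050149), k2 = (-0.659536, 0.079356), k3 = (-0.660117, 0.079426), k4 = (-0.620947, 0.083298); V <- V + (h/6)(k1 + 2k2 + 2k3 + k4): V^p = 0.7816, V^q = 0.7751
step 2: k1 = (-0.622660, 0.083528), k2 = (-0.574299, 0.073611), k3 = (-0.581568, 0.074543), k4 = (-0.529442, 0.058340); V <- V + (h/6)(k1 + 2k2 + 2k3 + k4): V^p = 0.5891, V^q = 0.7994
step 3: k1 = (-0.530638, 0.058472), k2 = (-0.481431, 0.041017), k3 = (-0.487847, 0.041564), k4 = (-0.439609, 0.024790); V <- V + (h/6)(k1 + 2k2 + 2k3 + k4): V^p = 0.4275, V^q = 0.8132


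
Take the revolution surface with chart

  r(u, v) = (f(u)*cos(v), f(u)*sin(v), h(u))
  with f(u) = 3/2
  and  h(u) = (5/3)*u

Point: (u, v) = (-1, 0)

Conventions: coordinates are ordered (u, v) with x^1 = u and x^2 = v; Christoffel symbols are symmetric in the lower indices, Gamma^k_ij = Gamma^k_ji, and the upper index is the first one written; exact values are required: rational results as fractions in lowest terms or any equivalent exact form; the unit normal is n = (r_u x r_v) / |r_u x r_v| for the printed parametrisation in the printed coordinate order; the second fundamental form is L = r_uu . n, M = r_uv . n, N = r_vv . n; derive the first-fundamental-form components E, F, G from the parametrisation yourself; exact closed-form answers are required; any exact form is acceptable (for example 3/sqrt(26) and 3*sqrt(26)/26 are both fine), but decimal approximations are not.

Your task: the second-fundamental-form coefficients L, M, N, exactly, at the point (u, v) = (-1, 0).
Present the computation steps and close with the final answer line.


f = 3/2, f' = 0, f'' = 0, h' = 5/3, h'' = 0
E = 25/9, F = 0, G = 9/4; answer radicand W^2 = 25/9
unnormalised second-form numerators: l = 0, m = 0, n = 5/2; L = l/sqrt(25/9), and similarly M = m/sqrt(W^2), N = n/sqrt(W^2)

Answer: L = 0, M = 0, N = 3/2


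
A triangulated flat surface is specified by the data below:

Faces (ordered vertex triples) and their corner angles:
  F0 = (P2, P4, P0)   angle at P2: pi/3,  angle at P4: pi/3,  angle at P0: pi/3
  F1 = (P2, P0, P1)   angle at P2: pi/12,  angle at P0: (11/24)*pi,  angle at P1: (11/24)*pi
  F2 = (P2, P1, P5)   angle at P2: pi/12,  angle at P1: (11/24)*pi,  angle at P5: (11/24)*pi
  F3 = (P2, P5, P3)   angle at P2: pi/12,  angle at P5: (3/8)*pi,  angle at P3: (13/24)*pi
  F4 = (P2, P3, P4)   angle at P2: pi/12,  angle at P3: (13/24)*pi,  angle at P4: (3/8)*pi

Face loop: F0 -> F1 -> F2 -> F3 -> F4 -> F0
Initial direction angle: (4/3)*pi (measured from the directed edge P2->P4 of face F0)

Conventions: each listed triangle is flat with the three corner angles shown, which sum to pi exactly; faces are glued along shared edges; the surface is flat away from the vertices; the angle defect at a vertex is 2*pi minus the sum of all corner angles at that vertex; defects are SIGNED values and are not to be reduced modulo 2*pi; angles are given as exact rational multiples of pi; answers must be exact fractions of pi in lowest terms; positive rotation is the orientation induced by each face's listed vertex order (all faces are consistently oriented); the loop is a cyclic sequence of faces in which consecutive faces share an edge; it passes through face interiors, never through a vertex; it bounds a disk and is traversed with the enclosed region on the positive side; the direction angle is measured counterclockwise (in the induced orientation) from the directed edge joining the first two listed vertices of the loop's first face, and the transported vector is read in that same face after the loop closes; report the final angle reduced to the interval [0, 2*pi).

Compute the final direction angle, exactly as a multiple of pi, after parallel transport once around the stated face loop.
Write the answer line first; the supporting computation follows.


Answer: final direction angle = (2/3)*pi

enclosed vertex P2: corner angles sum to (2/3)*pi, defect = 2*pi - (2/3)*pi = (4/3)*pi
summing the enclosed defects onto the initial angle, mod 2*pi in the induced orientation:
final angle = (4/3)*pi + (4/3)*pi = (2/3)*pi (mod 2*pi)


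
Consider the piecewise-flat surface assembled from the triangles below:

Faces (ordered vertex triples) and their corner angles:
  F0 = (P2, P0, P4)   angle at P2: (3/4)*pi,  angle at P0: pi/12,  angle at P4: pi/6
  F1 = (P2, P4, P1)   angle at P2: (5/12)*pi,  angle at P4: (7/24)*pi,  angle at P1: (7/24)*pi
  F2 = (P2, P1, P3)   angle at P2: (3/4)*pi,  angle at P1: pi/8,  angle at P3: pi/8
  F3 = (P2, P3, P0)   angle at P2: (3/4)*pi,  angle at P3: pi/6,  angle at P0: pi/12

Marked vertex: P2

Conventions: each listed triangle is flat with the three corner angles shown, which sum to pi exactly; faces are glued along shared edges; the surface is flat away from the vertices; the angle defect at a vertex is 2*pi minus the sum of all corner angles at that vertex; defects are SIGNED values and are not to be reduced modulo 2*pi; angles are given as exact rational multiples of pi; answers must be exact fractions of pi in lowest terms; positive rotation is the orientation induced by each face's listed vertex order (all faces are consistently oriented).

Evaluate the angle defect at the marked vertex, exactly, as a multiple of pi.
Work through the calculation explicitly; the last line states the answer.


Sum of corner angles at P2: (8/3)*pi
defect = 2*pi - (8/3)*pi

Answer: defect(P2) = (-2/3)*pi


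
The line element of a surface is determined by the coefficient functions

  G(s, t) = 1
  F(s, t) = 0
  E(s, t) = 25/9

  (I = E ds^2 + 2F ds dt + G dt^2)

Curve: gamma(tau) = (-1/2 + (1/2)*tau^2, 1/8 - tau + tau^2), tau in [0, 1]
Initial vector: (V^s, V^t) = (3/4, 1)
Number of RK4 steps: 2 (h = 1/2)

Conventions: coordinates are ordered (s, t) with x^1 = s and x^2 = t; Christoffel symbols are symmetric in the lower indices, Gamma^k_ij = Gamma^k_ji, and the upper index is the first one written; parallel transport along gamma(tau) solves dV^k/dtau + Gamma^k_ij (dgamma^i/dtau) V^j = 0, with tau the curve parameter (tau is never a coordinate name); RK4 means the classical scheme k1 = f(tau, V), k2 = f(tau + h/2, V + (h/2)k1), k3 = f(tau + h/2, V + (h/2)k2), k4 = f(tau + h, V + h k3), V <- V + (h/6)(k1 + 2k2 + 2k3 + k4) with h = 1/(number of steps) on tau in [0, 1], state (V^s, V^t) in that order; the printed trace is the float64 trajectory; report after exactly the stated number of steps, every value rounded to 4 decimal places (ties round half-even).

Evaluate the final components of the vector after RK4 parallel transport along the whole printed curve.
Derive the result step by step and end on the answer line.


gamma'(tau) = (tau, -1 + 2*tau); f(tau, V)^k = -Gamma^k_ij(gamma(tau)) gamma'^i(tau) V^j; h = 1/2; intermediate values shown to 6 dp
curve data and Christoffel symbols at the stage parameters:
  tau = 0.000000: gamma = (-0.500000, 0.125000), gamma' = (0.000000, -1.000000); Gamma_sss = 0.000000, Gamma_sst = 0.000000, Gamma_stt = 0.000000, Gamma_tss = 0.000000, Gamma_tst = 0.000000, Gamma_ttt = 0.000000
  tau = 0.250000: gamma = (-0.468750, -0.062500), gamma' = (0.250000, -0.500000); Gamma_sss = 0.000000, Gamma_sst = 0.000000, Gamma_stt = 0.000000, Gamma_tss = 0.000000, Gamma_tst = 0.000000, Gamma_ttt = 0.000000
  tau = 0.500000: gamma = (-0.375000, -0.125000), gamma' = (0.500000, 0.000000); Gamma_sss = 0.000000, Gamma_sst = 0.000000, Gamma_stt = 0.000000, Gamma_tss = 0.000000, Gamma_tst = 0.000000, Gamma_ttt = 0.000000
  tau = 0.750000: gamma = (-0.218750, -0.062500), gamma' = (0.750000, 0.500000); Gamma_sss = 0.000000, Gamma_sst = 0.000000, Gamma_stt = 0.000000, Gamma_tss = 0.000000, Gamma_tst = 0.000000, Gamma_ttt = 0.000000
  tau = 1.000000: gamma = (0.000000, 0.125000), gamma' = (1.000000, 1.000000); Gamma_sss = 0.000000, Gamma_sst = 0.000000, Gamma_stt = 0.000000, Gamma_tss = 0.000000, Gamma_tst = 0.000000, Gamma_ttt = 0.000000
step 0: V^s = 0.7500, V^t = 1.0000
step 1: k1 = (0.000000, 0.000000), k2 = (0.000000, 0.000000), k3 = (0.000000, 0.000000), k4 = (0.000000, 0.000000); V <- V + (h/6)(k1 + 2k2 + 2k3 + k4): V^s = 0.7500, V^t = 1.0000
step 2: k1 = (0.000000, 0.000000), k2 = (0.000000, 0.000000), k3 = (0.000000, 0.000000), k4 = (0.000000, 0.000000); V <- V + (h/6)(k1 + 2k2 + 2k3 + k4): V^s = 0.7500, V^t = 1.0000

Answer: V^s = 0.7500, V^t = 1.0000
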